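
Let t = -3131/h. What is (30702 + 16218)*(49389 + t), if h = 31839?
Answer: 24593794273600/10613 ≈ 2.3173e+9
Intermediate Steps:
t = -3131/31839 ≈ -0.098338
(30702 + 16218)*(49389 + t) = (30702 + 16218)*(49389 - 3131/31839) = 46920*(1572493240/31839) = 24593794273600/10613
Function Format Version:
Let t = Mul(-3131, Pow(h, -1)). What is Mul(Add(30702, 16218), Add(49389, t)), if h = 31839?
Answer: Rational(24593794273600, 10613) ≈ 2.3173e+9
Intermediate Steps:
t = Rational(-3131, 31839) (t = Mul(-3131, Pow(31839, -1)) = Mul(-3131, Rational(1, 31839)) = Rational(-3131, 31839) ≈ -0.098338)
Mul(Add(30702, 16218), Add(49389, t)) = Mul(Add(30702, 16218), Add(49389, Rational(-3131, 31839))) = Mul(46920, Rational(1572493240, 31839)) = Rational(24593794273600, 10613)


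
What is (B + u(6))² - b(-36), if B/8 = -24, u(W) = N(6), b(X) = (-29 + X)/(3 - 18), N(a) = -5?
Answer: 116414/3 ≈ 38805.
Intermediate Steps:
b(X) = 29/15 - X/15 (b(X) = (-29 + X)/(-15) = (-29 + X)*(-1/15) = 29/15 - X/15)
u(W) = -5
B = -192 (B = 8*(-24) = -192)
(B + u(6))² - b(-36) = (-192 - 5)² - (29/15 - 1/15*(-36)) = (-197)² - (29/15 + 12/5) = 38809 - 1*13/3 = 38809 - 13/3 = 116414/3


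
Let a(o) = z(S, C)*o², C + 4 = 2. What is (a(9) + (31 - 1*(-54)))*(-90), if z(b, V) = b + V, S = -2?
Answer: 21510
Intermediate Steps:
C = -2 (C = -4 + 2 = -2)
z(b, V) = V + b
a(o) = -4*o² (a(o) = (-2 - 2)*o² = -4*o²)
(a(9) + (31 - 1*(-54)))*(-90) = (-4*9² + (31 - 1*(-54)))*(-90) = (-4*81 + (31 + 54))*(-90) = (-324 + 85)*(-90) = -239*(-90) = 21510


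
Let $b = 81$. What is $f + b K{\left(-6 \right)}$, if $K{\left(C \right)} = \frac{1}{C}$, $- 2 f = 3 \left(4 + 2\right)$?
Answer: $- \frac{45}{2} \approx -22.5$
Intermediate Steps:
$f = -9$ ($f = - \frac{3 \left(4 + 2\right)}{2} = - \frac{3 \cdot 6}{2} = \left(- \frac{1}{2}\right) 18 = -9$)
$f + b K{\left(-6 \right)} = -9 + \frac{81}{-6} = -9 + 81 \left(- \frac{1}{6}\right) = -9 - \frac{27}{2} = - \frac{45}{2}$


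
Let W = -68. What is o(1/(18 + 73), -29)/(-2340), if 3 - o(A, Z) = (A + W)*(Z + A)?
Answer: 16296463/19377540 ≈ 0.84100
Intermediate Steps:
o(A, Z) = 3 - (-68 + A)*(A + Z) (o(A, Z) = 3 - (A - 68)*(Z + A) = 3 - (-68 + A)*(A + Z))
o(1/(18 + 73), -29)/(-2340) = (3 - (1/(18 + 73))**2 + 68/(18 + 73) + 68*(-29) - 1*(-29)/(18 + 73))/(-2340) = (3 - (1/91)**2 + 68/91 - 1972 - 1*(-29)/91)*(-1/2340) = (3 - (1/91)**2 + 68*(1/91) - 1972 - 1*1/91*(-29))*(-1/2340) = (3 - 1*1/8281 + 68/91 - 1972 + 29/91)*(-1/2340) = (3 - 1/8281 + 68/91 - 1972 + 29/91)*(-1/2340) = -16296463/8281*(-1/2340) = 16296463/19377540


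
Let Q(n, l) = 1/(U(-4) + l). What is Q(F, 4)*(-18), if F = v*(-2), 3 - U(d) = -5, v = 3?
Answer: -3/2 ≈ -1.5000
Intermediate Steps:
U(d) = 8 (U(d) = 3 - 1*(-5) = 3 + 5 = 8)
F = -6 (F = 3*(-2) = -6)
Q(n, l) = 1/(8 + l)
Q(F, 4)*(-18) = -18/(8 + 4) = -18/12 = (1/12)*(-18) = -3/2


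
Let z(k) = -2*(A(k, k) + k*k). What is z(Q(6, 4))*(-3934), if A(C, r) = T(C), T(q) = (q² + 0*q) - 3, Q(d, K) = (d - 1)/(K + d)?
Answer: -19670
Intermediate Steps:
Q(d, K) = (-1 + d)/(K + d)
T(q) = -3 + q² (T(q) = (q² + 0) - 3 = q² - 3 = -3 + q²)
A(C, r) = -3 + C²
z(k) = 6 - 4*k² (z(k) = -2*((-3 + k²) + k*k) = -2*((-3 + k²) + k²) = -2*(-3 + 2*k²) = 6 - 4*k²)
z(Q(6, 4))*(-3934) = (6 - 4*(-1 + 6)²/(4 + 6)²)*(-3934) = (6 - 4*(5/10)²)*(-3934) = (6 - 4*((⅒)*5)²)*(-3934) = (6 - 4*(½)²)*(-3934) = (6 - 4*¼)*(-3934) = (6 - 1)*(-3934) = 5*(-3934) = -19670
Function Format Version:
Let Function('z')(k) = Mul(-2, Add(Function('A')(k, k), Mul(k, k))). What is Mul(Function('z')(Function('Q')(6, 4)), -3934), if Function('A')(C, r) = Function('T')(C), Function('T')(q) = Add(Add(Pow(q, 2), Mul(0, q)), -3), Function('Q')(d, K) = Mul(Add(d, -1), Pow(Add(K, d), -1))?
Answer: -19670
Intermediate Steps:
Function('Q')(d, K) = Mul(Pow(Add(K, d), -1), Add(-1, d)) (Function('Q')(d, K) = Mul(Add(-1, d), Pow(Add(K, d), -1)) = Mul(Pow(Add(K, d), -1), Add(-1, d)))
Function('T')(q) = Add(-3, Pow(q, 2)) (Function('T')(q) = Add(Add(Pow(q, 2), 0), -3) = Add(Pow(q, 2), -3) = Add(-3, Pow(q, 2)))
Function('A')(C, r) = Add(-3, Pow(C, 2))
Function('z')(k) = Add(6, Mul(-4, Pow(k, 2))) (Function('z')(k) = Mul(-2, Add(Add(-3, Pow(k, 2)), Mul(k, k))) = Mul(-2, Add(Add(-3, Pow(k, 2)), Pow(k, 2))) = Mul(-2, Add(-3, Mul(2, Pow(k, 2)))) = Add(6, Mul(-4, Pow(k, 2))))
Mul(Function('z')(Function('Q')(6, 4)), -3934) = Mul(Add(6, Mul(-4, Pow(Mul(Pow(Add(4, 6), -1), Add(-1, 6)), 2))), -3934) = Mul(Add(6, Mul(-4, Pow(Mul(Pow(10, -1), 5), 2))), -3934) = Mul(Add(6, Mul(-4, Pow(Mul(Rational(1, 10), 5), 2))), -3934) = Mul(Add(6, Mul(-4, Pow(Rational(1, 2), 2))), -3934) = Mul(Add(6, Mul(-4, Rational(1, 4))), -3934) = Mul(Add(6, -1), -3934) = Mul(5, -3934) = -19670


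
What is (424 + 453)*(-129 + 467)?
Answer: 296426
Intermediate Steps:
(424 + 453)*(-129 + 467) = 877*338 = 296426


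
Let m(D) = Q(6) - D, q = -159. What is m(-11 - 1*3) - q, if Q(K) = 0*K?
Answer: 173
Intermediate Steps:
Q(K) = 0
m(D) = -D (m(D) = 0 - D = -D)
m(-11 - 1*3) - q = -(-11 - 1*3) - 1*(-159) = -(-11 - 3) + 159 = -1*(-14) + 159 = 14 + 159 = 173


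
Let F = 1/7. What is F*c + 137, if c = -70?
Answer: 127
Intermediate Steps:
F = ⅐ ≈ 0.14286
F*c + 137 = (⅐)*(-70) + 137 = -10 + 137 = 127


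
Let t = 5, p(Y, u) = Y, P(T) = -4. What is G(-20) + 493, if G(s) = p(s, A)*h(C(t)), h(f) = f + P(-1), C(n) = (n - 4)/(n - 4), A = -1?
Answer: 553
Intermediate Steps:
C(n) = 1 (C(n) = (-4 + n)/(-4 + n) = 1)
h(f) = -4 + f (h(f) = f - 4 = -4 + f)
G(s) = -3*s (G(s) = s*(-4 + 1) = s*(-3) = -3*s)
G(-20) + 493 = -3*(-20) + 493 = 60 + 493 = 553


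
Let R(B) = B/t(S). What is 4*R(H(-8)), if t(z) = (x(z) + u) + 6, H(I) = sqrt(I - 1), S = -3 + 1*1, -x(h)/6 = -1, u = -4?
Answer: 3*I/2 ≈ 1.5*I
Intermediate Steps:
x(h) = 6 (x(h) = -6*(-1) = 6)
S = -2 (S = -3 + 1 = -2)
H(I) = sqrt(-1 + I)
t(z) = 8 (t(z) = (6 - 4) + 6 = 2 + 6 = 8)
R(B) = B/8
4*R(H(-8)) = 4*(sqrt(-1 - 8)/8) = 4*(sqrt(-9)/8) = 4*((3*I)/8) = 4*(3*I/8) = 3*I/2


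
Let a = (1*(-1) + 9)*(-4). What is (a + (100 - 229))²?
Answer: 25921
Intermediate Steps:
a = -32 (a = (-1 + 9)*(-4) = 8*(-4) = -32)
(a + (100 - 229))² = (-32 + (100 - 229))² = (-32 - 129)² = (-161)² = 25921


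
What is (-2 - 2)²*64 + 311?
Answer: 1335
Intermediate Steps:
(-2 - 2)²*64 + 311 = (-4)²*64 + 311 = 16*64 + 311 = 1024 + 311 = 1335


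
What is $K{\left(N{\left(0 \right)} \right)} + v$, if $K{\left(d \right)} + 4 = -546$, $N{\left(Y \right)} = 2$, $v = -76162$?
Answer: $-76712$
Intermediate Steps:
$K{\left(d \right)} = -550$ ($K{\left(d \right)} = -4 - 546 = -550$)
$K{\left(N{\left(0 \right)} \right)} + v = -550 - 76162 = -76712$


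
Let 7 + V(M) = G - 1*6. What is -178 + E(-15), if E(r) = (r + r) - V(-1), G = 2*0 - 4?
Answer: -191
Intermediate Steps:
G = -4 (G = 0 - 4 = -4)
V(M) = -17 (V(M) = -7 + (-4 - 1*6) = -7 + (-4 - 6) = -7 - 10 = -17)
E(r) = 17 + 2*r (E(r) = (r + r) - 1*(-17) = 2*r + 17 = 17 + 2*r)
-178 + E(-15) = -178 + (17 + 2*(-15)) = -178 + (17 - 30) = -178 - 13 = -191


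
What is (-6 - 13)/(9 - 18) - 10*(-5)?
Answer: 469/9 ≈ 52.111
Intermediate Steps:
(-6 - 13)/(9 - 18) - 10*(-5) = -19/(-9) + 50 = -19*(-⅑) + 50 = 19/9 + 50 = 469/9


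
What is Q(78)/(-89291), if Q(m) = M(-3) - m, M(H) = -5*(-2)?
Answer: 68/89291 ≈ 0.00076155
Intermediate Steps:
M(H) = 10
Q(m) = 10 - m
Q(78)/(-89291) = (10 - 1*78)/(-89291) = (10 - 78)*(-1/89291) = -68*(-1/89291) = 68/89291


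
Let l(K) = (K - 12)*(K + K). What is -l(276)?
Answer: -145728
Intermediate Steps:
l(K) = 2*K*(-12 + K) (l(K) = (-12 + K)*(2*K) = 2*K*(-12 + K))
-l(276) = -2*276*(-12 + 276) = -2*276*264 = -1*145728 = -145728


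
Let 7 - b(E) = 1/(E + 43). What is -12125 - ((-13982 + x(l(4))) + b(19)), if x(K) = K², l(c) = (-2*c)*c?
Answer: 51213/62 ≈ 826.02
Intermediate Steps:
b(E) = 7 - 1/(43 + E) (b(E) = 7 - 1/(E + 43) = 7 - 1/(43 + E))
l(c) = -2*c²
-12125 - ((-13982 + x(l(4))) + b(19)) = -12125 - ((-13982 + (-2*4²)²) + (300 + 7*19)/(43 + 19)) = -12125 - ((-13982 + (-2*16)²) + (300 + 133)/62) = -12125 - ((-13982 + (-32)²) + (1/62)*433) = -12125 - ((-13982 + 1024) + 433/62) = -12125 - (-12958 + 433/62) = -12125 - 1*(-802963/62) = -12125 + 802963/62 = 51213/62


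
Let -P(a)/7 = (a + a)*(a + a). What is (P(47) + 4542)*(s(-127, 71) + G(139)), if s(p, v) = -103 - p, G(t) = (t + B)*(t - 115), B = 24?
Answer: -225572160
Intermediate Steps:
P(a) = -28*a² (P(a) = -7*(a + a)*(a + a) = -7*2*a*2*a = -28*a²)
G(t) = (-115 + t)*(24 + t) (G(t) = (t + 24)*(t - 115) = (24 + t)*(-115 + t) = (-115 + t)*(24 + t))
(P(47) + 4542)*(s(-127, 71) + G(139)) = (-28*47² + 4542)*((-103 - 1*(-127)) + (-2760 + 139² - 91*139)) = (-28*2209 + 4542)*((-103 + 127) + (-2760 + 19321 - 12649)) = (-61852 + 4542)*(24 + 3912) = -57310*3936 = -225572160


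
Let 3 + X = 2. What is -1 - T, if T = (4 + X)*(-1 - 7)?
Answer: 23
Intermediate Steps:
X = -1 (X = -3 + 2 = -1)
T = -24 (T = (4 - 1)*(-1 - 7) = 3*(-8) = -24)
-1 - T = -1 - 1*(-24) = -1 + 24 = 23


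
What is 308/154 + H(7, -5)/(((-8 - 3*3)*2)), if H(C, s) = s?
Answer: 73/34 ≈ 2.1471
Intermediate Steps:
308/154 + H(7, -5)/(((-8 - 3*3)*2)) = 308/154 - 5*1/(2*(-8 - 3*3)) = 308*(1/154) - 5*1/(2*(-8 - 9)) = 2 - 5/((-17*2)) = 2 - 5/(-34) = 2 - 5*(-1/34) = 2 + 5/34 = 73/34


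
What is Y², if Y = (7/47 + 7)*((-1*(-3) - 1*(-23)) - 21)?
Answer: 2822400/2209 ≈ 1277.7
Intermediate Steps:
Y = 1680/47 (Y = (7*(1/47) + 7)*((3 + 23) - 21) = (7/47 + 7)*(26 - 21) = (336/47)*5 = 1680/47 ≈ 35.745)
Y² = (1680/47)² = 2822400/2209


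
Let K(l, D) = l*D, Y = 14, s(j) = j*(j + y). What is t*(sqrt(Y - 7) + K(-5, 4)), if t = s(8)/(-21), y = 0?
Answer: 1280/21 - 64*sqrt(7)/21 ≈ 52.889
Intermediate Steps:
s(j) = j**2 (s(j) = j*(j + 0) = j*j = j**2)
K(l, D) = D*l
t = -64/21 (t = 8**2/(-21) = 64*(-1/21) = -64/21 ≈ -3.0476)
t*(sqrt(Y - 7) + K(-5, 4)) = -64*(sqrt(14 - 7) + 4*(-5))/21 = -64*(sqrt(7) - 20)/21 = -64*(-20 + sqrt(7))/21 = 1280/21 - 64*sqrt(7)/21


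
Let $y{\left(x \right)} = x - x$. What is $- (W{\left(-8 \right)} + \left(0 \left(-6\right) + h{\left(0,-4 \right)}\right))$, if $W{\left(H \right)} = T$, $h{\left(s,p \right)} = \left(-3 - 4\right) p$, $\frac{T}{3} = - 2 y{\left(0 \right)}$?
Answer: $-28$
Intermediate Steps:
$y{\left(x \right)} = 0$
$T = 0$ ($T = 3 \left(\left(-2\right) 0\right) = 3 \cdot 0 = 0$)
$h{\left(s,p \right)} = - 7 p$
$W{\left(H \right)} = 0$
$- (W{\left(-8 \right)} + \left(0 \left(-6\right) + h{\left(0,-4 \right)}\right)) = - (0 + \left(0 \left(-6\right) - -28\right)) = - (0 + \left(0 + 28\right)) = - (0 + 28) = \left(-1\right) 28 = -28$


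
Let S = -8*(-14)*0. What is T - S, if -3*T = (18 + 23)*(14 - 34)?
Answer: 820/3 ≈ 273.33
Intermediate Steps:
S = 0 (S = 112*0 = 0)
T = 820/3 (T = -(18 + 23)*(14 - 34)/3 = -41*(-20)/3 = -⅓*(-820) = 820/3 ≈ 273.33)
T - S = 820/3 - 1*0 = 820/3 + 0 = 820/3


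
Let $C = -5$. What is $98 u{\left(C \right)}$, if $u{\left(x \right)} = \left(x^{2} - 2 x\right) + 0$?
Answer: $3430$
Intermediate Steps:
$u{\left(x \right)} = x^{2} - 2 x$
$98 u{\left(C \right)} = 98 \left(- 5 \left(-2 - 5\right)\right) = 98 \left(\left(-5\right) \left(-7\right)\right) = 98 \cdot 35 = 3430$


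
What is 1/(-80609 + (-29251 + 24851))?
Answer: -1/85009 ≈ -1.1763e-5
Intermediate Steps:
1/(-80609 + (-29251 + 24851)) = 1/(-80609 - 4400) = 1/(-85009) = -1/85009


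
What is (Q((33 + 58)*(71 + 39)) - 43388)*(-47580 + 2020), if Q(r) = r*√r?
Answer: 1976757280 - 456055600*√10010 ≈ -4.3652e+10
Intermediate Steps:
Q(r) = r^(3/2)
(Q((33 + 58)*(71 + 39)) - 43388)*(-47580 + 2020) = (((33 + 58)*(71 + 39))^(3/2) - 43388)*(-47580 + 2020) = ((91*110)^(3/2) - 43388)*(-45560) = (10010^(3/2) - 43388)*(-45560) = (10010*√10010 - 43388)*(-45560) = (-43388 + 10010*√10010)*(-45560) = 1976757280 - 456055600*√10010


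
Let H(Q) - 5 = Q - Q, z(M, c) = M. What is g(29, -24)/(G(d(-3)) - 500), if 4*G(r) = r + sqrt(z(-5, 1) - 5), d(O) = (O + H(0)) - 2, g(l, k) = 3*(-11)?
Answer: 26400/400001 + 66*I*sqrt(10)/2000005 ≈ 0.066 + 0.00010435*I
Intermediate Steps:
H(Q) = 5 (H(Q) = 5 + (Q - Q) = 5 + 0 = 5)
g(l, k) = -33
d(O) = 3 + O (d(O) = (O + 5) - 2 = (5 + O) - 2 = 3 + O)
G(r) = r/4 + I*sqrt(10)/4 (G(r) = (r + sqrt(-5 - 5))/4 = (r + sqrt(-10))/4 = (r + I*sqrt(10))/4 = r/4 + I*sqrt(10)/4)
g(29, -24)/(G(d(-3)) - 500) = -33/(((3 - 3)/4 + I*sqrt(10)/4) - 500) = -33/(((1/4)*0 + I*sqrt(10)/4) - 500) = -33/((0 + I*sqrt(10)/4) - 500) = -33/(I*sqrt(10)/4 - 500) = -33/(-500 + I*sqrt(10)/4)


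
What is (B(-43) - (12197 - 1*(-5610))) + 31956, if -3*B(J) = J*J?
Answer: 40598/3 ≈ 13533.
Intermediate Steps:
B(J) = -J²/3 (B(J) = -J*J/3 = -J²/3)
(B(-43) - (12197 - 1*(-5610))) + 31956 = (-⅓*(-43)² - (12197 - 1*(-5610))) + 31956 = (-⅓*1849 - (12197 + 5610)) + 31956 = (-1849/3 - 1*17807) + 31956 = (-1849/3 - 17807) + 31956 = -55270/3 + 31956 = 40598/3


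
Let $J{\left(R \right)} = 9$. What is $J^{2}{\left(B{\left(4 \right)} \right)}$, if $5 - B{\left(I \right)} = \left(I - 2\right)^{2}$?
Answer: $81$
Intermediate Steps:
$B{\left(I \right)} = 5 - \left(-2 + I\right)^{2}$ ($B{\left(I \right)} = 5 - \left(I - 2\right)^{2} = 5 - \left(-2 + I\right)^{2}$)
$J^{2}{\left(B{\left(4 \right)} \right)} = 9^{2} = 81$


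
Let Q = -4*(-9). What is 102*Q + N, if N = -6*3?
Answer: 3654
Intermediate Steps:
N = -18
Q = 36
102*Q + N = 102*36 - 18 = 3672 - 18 = 3654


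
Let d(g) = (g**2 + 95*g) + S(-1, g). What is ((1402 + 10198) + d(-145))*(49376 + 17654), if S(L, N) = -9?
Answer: 1262912230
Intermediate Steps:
d(g) = -9 + g**2 + 95*g (d(g) = (g**2 + 95*g) - 9 = -9 + g**2 + 95*g)
((1402 + 10198) + d(-145))*(49376 + 17654) = ((1402 + 10198) + (-9 + (-145)**2 + 95*(-145)))*(49376 + 17654) = (11600 + (-9 + 21025 - 13775))*67030 = (11600 + 7241)*67030 = 18841*67030 = 1262912230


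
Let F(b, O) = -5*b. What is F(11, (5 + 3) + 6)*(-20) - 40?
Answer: 1060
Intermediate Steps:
F(11, (5 + 3) + 6)*(-20) - 40 = -5*11*(-20) - 40 = -55*(-20) - 40 = 1100 - 40 = 1060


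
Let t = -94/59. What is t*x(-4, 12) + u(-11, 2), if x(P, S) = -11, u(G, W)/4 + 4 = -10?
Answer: -2270/59 ≈ -38.475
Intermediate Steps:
u(G, W) = -56 (u(G, W) = -16 + 4*(-10) = -16 - 40 = -56)
t = -94/59 (t = -94*1/59 = -94/59 ≈ -1.5932)
t*x(-4, 12) + u(-11, 2) = -94/59*(-11) - 56 = 1034/59 - 56 = -2270/59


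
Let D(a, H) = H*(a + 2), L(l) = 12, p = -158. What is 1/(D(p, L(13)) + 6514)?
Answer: 1/4642 ≈ 0.00021542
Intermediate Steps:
D(a, H) = H*(2 + a)
1/(D(p, L(13)) + 6514) = 1/(12*(2 - 158) + 6514) = 1/(12*(-156) + 6514) = 1/(-1872 + 6514) = 1/4642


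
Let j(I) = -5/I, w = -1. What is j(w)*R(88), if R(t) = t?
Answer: 440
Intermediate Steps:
j(w)*R(88) = -5/(-1)*88 = -5*(-1)*88 = 5*88 = 440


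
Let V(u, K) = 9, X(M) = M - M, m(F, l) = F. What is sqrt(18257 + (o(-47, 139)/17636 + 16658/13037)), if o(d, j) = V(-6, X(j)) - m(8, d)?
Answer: sqrt(241298893678134371117)/114960266 ≈ 135.12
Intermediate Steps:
X(M) = 0
o(d, j) = 1 (o(d, j) = 9 - 1*8 = 9 - 8 = 1)
sqrt(18257 + (o(-47, 139)/17636 + 16658/13037)) = sqrt(18257 + (1/17636 + 16658/13037)) = sqrt(18257 + 293793525/229920532) = sqrt(4197952946249/229920532) = sqrt(241298893678134371117)/114960266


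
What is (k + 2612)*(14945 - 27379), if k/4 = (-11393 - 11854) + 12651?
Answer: 494525048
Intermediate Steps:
k = -42384 (k = 4*((-11393 - 11854) + 12651) = 4*(-23247 + 12651) = 4*(-10596) = -42384)
(k + 2612)*(14945 - 27379) = (-42384 + 2612)*(14945 - 27379) = -39772*(-12434) = 494525048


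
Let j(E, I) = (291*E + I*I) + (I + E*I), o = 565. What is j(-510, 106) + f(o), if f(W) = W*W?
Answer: 128097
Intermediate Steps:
f(W) = W**2
j(E, I) = I + I**2 + 291*E + E*I (j(E, I) = (291*E + I**2) + (I + E*I) = (I**2 + 291*E) + (I + E*I) = I + I**2 + 291*E + E*I)
j(-510, 106) + f(o) = (106 + 106**2 + 291*(-510) - 510*106) + 565**2 = (106 + 11236 - 148410 - 54060) + 319225 = -191128 + 319225 = 128097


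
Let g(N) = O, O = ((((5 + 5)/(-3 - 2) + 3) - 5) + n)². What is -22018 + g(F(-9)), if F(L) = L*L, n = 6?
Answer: -22014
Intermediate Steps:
O = 4 (O = ((((5 + 5)/(-3 - 2) + 3) - 5) + 6)² = (((10/(-5) + 3) - 5) + 6)² = (((10*(-⅕) + 3) - 5) + 6)² = (((-2 + 3) - 5) + 6)² = ((1 - 5) + 6)² = (-4 + 6)² = 2² = 4)
F(L) = L²
g(N) = 4
-22018 + g(F(-9)) = -22018 + 4 = -22014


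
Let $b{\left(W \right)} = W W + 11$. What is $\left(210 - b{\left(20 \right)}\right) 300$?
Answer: $-60300$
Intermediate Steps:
$b{\left(W \right)} = 11 + W^{2}$ ($b{\left(W \right)} = W^{2} + 11 = 11 + W^{2}$)
$\left(210 - b{\left(20 \right)}\right) 300 = \left(210 - \left(11 + 20^{2}\right)\right) 300 = \left(210 - \left(11 + 400\right)\right) 300 = \left(210 - 411\right) 300 = \left(-201\right) 300 = -60300$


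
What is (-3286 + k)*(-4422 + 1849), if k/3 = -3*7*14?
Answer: 10724264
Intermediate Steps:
k = -882 (k = 3*(-3*7*14) = 3*(-21*14) = 3*(-294) = -882)
(-3286 + k)*(-4422 + 1849) = (-3286 - 882)*(-4422 + 1849) = -4168*(-2573) = 10724264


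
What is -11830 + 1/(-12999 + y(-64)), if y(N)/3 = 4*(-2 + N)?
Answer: -163147531/13791 ≈ -11830.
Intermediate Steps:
y(N) = -24 + 12*N (y(N) = 3*(4*(-2 + N)) = 3*(-8 + 4*N) = -24 + 12*N)
-11830 + 1/(-12999 + y(-64)) = -11830 + 1/(-12999 + (-24 + 12*(-64))) = -11830 + 1/(-12999 + (-24 - 768)) = -11830 + 1/(-12999 - 792) = -11830 + 1/(-13791) = -11830 - 1/13791 = -163147531/13791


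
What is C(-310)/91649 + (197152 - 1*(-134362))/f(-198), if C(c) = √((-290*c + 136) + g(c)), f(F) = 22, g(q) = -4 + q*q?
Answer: 165757/11 + 2*√46533/91649 ≈ 15069.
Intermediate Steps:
g(q) = -4 + q²
C(c) = √(132 + c² - 290*c) (C(c) = √((-290*c + 136) + (-4 + c²)) = √((136 - 290*c) + (-4 + c²)) = √(132 + c² - 290*c))
C(-310)/91649 + (197152 - 1*(-134362))/f(-198) = √(132 + (-310)² - 290*(-310))/91649 + (197152 - 1*(-134362))/22 = √(132 + 96100 + 89900)*(1/91649) + (197152 + 134362)*(1/22) = √186132*(1/91649) + 331514*(1/22) = (2*√46533)*(1/91649) + 165757/11 = 2*√46533/91649 + 165757/11 = 165757/11 + 2*√46533/91649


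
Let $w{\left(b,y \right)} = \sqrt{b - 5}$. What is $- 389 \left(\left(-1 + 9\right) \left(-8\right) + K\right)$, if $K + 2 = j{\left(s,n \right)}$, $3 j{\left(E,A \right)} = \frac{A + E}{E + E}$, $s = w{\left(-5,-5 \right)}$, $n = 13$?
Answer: $\frac{153655}{6} + \frac{5057 i \sqrt{10}}{60} \approx 25609.0 + 266.53 i$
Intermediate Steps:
$w{\left(b,y \right)} = \sqrt{-5 + b}$
$s = i \sqrt{10}$ ($s = \sqrt{-5 - 5} = \sqrt{-10} = i \sqrt{10} \approx 3.1623 i$)
$j{\left(E,A \right)} = \frac{A + E}{6 E}$ ($j{\left(E,A \right)} = \frac{\left(A + E\right) \frac{1}{E + E}}{3} = \frac{\left(A + E\right) \frac{1}{2 E}}{3} = \frac{\frac{1}{2} \frac{1}{E} \left(A + E\right)}{3} = \frac{A + E}{6 E}$)
$K = -2 - \frac{i \sqrt{10} \left(13 + i \sqrt{10}\right)}{60}$ ($K = -2 + \frac{13 + i \sqrt{10}}{6 i \sqrt{10}} = -2 + \frac{- \frac{i \sqrt{10}}{10} \left(13 + i \sqrt{10}\right)}{6} = -2 - \frac{i \sqrt{10} \left(13 + i \sqrt{10}\right)}{60} \approx -1.8333 - 0.68516 i$)
$- 389 \left(\left(-1 + 9\right) \left(-8\right) + K\right) = - 389 \left(\left(-1 + 9\right) \left(-8\right) - \left(\frac{11}{6} + \frac{13 i \sqrt{10}}{60}\right)\right) = - 389 \left(8 \left(-8\right) - \left(\frac{11}{6} + \frac{13 i \sqrt{10}}{60}\right)\right) = - 389 \left(-64 - \left(\frac{11}{6} + \frac{13 i \sqrt{10}}{60}\right)\right) = - 389 \left(- \frac{395}{6} - \frac{13 i \sqrt{10}}{60}\right) = \frac{153655}{6} + \frac{5057 i \sqrt{10}}{60}$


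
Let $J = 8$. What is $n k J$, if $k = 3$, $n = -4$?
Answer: $-96$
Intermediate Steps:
$n k J = \left(-4\right) 3 \cdot 8 = \left(-12\right) 8 = -96$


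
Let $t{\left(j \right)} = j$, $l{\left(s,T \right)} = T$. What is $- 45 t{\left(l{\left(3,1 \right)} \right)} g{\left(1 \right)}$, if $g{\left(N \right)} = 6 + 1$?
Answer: $-315$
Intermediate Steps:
$g{\left(N \right)} = 7$
$- 45 t{\left(l{\left(3,1 \right)} \right)} g{\left(1 \right)} = \left(-45\right) 1 \cdot 7 = \left(-45\right) 7 = -315$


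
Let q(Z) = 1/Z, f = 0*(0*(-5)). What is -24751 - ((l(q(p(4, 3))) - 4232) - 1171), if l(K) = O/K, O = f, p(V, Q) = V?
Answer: -19348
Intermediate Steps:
f = 0 (f = 0*0 = 0)
O = 0
l(K) = 0 (l(K) = 0/K = 0)
-24751 - ((l(q(p(4, 3))) - 4232) - 1171) = -24751 - ((0 - 4232) - 1171) = -24751 - (-4232 - 1171) = -24751 - 1*(-5403) = -24751 + 5403 = -19348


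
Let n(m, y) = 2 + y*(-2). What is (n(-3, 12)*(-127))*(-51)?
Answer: -142494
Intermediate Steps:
n(m, y) = 2 - 2*y
(n(-3, 12)*(-127))*(-51) = ((2 - 2*12)*(-127))*(-51) = ((2 - 24)*(-127))*(-51) = -22*(-127)*(-51) = 2794*(-51) = -142494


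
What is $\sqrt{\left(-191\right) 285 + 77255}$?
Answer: $2 \sqrt{5705} \approx 151.06$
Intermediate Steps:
$\sqrt{\left(-191\right) 285 + 77255} = \sqrt{-54435 + 77255} = \sqrt{22820} = 2 \sqrt{5705}$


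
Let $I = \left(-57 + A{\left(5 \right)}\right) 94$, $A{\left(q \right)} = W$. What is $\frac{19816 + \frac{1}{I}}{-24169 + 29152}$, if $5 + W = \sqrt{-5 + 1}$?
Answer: $\frac{1194614155}{300401816} - \frac{i}{901205448} \approx 3.9767 - 1.1096 \cdot 10^{-9} i$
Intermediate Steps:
$W = -5 + 2 i$ ($W = -5 + \sqrt{-5 + 1} = -5 + \sqrt{-4} = -5 + 2 i \approx -5.0 + 2.0 i$)
$A{\left(q \right)} = -5 + 2 i$
$I = -5828 + 188 i$ ($I = \left(-57 - \left(5 - 2 i\right)\right) 94 = \left(-62 + 2 i\right) 94 = -5828 + 188 i \approx -5828.0 + 188.0 i$)
$\frac{19816 + \frac{1}{I}}{-24169 + 29152} = \frac{19816 + \frac{1}{-5828 + 188 i}}{-24169 + 29152} = \frac{19816 + \frac{-5828 - 188 i}{34000928}}{4983} = \left(19816 + \frac{-5828 - 188 i}{34000928}\right) \frac{1}{4983} = \frac{19816}{4983} + \frac{-5828 - 188 i}{169426624224}$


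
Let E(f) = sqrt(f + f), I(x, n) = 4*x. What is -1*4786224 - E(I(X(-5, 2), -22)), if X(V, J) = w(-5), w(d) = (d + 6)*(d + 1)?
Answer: -4786224 - 4*I*sqrt(2) ≈ -4.7862e+6 - 5.6569*I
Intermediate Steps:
w(d) = (1 + d)*(6 + d) (w(d) = (6 + d)*(1 + d) = (1 + d)*(6 + d))
X(V, J) = -4 (X(V, J) = 6 + (-5)**2 + 7*(-5) = 6 + 25 - 35 = -4)
E(f) = sqrt(2)*sqrt(f) (E(f) = sqrt(2*f) = sqrt(2)*sqrt(f))
-1*4786224 - E(I(X(-5, 2), -22)) = -1*4786224 - sqrt(2)*sqrt(4*(-4)) = -4786224 - sqrt(2)*sqrt(-16) = -4786224 - sqrt(2)*4*I = -4786224 - 4*I*sqrt(2)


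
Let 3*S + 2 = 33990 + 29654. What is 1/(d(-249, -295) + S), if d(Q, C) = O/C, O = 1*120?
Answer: 59/1251602 ≈ 4.7140e-5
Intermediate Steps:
O = 120
d(Q, C) = 120/C
S = 21214 (S = -⅔ + (33990 + 29654)/3 = -⅔ + (⅓)*63644 = -⅔ + 63644/3 = 21214)
1/(d(-249, -295) + S) = 1/(120/(-295) + 21214) = 1/(120*(-1/295) + 21214) = 1/(-24/59 + 21214) = 1/(1251602/59) = 59/1251602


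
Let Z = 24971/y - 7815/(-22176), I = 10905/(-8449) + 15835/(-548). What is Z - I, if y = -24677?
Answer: 890643502822567/30163529405856 ≈ 29.527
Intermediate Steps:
I = -139765855/4630052 (I = 10905*(-1/8449) + 15835*(-1/548) = -10905/8449 - 15835/548 = -139765855/4630052 ≈ -30.187)
Z = -120302047/182412384 (Z = 24971/(-24677) - 7815/(-22176) = 24971*(-1/24677) - 7815*(-1/22176) = -24971/24677 + 2605/7392 = -120302047/182412384 ≈ -0.65951)
Z - I = -120302047/182412384 - 1*(-139765855/4630052) = -120302047/182412384 + 139765855/4630052 = 890643502822567/30163529405856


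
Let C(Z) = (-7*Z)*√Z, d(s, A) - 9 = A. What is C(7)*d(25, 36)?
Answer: -2205*√7 ≈ -5833.9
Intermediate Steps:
d(s, A) = 9 + A
C(Z) = -7*Z^(3/2)
C(7)*d(25, 36) = (-49*√7)*(9 + 36) = -49*√7*45 = -2205*√7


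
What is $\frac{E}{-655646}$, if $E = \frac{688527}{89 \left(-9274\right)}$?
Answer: $\frac{688527}{541161029356} \approx 1.2723 \cdot 10^{-6}$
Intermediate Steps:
$E = - \frac{688527}{825386}$ ($E = \frac{688527}{-825386} = 688527 \left(- \frac{1}{825386}\right) = - \frac{688527}{825386} \approx -0.83419$)
$\frac{E}{-655646} = - \frac{688527}{825386 \left(-655646\right)} = \left(- \frac{688527}{825386}\right) \left(- \frac{1}{655646}\right) = \frac{688527}{541161029356}$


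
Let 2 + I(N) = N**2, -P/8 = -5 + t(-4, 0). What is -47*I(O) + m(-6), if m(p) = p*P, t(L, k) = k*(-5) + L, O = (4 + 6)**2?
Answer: -470338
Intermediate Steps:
O = 100 (O = 10**2 = 100)
t(L, k) = L - 5*k (t(L, k) = -5*k + L = L - 5*k)
P = 72 (P = -8*(-5 + (-4 - 5*0)) = -8*(-5 + (-4 + 0)) = -8*(-5 - 4) = -8*(-9) = 72)
I(N) = -2 + N**2
m(p) = 72*p (m(p) = p*72 = 72*p)
-47*I(O) + m(-6) = -47*(-2 + 100**2) + 72*(-6) = -47*(-2 + 10000) - 432 = -47*9998 - 432 = -469906 - 432 = -470338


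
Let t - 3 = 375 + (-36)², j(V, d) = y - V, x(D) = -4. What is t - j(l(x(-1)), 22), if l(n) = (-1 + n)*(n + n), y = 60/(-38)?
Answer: 32596/19 ≈ 1715.6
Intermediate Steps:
y = -30/19 (y = 60*(-1/38) = -30/19 ≈ -1.5789)
l(n) = 2*n*(-1 + n) (l(n) = (-1 + n)*(2*n) = 2*n*(-1 + n))
j(V, d) = -30/19 - V
t = 1674 (t = 3 + (375 + (-36)²) = 3 + (375 + 1296) = 3 + 1671 = 1674)
t - j(l(x(-1)), 22) = 1674 - (-30/19 - 2*(-4)*(-1 - 4)) = 1674 - (-30/19 - 2*(-4)*(-5)) = 1674 - (-30/19 - 1*40) = 1674 - (-30/19 - 40) = 1674 - 1*(-790/19) = 1674 + 790/19 = 32596/19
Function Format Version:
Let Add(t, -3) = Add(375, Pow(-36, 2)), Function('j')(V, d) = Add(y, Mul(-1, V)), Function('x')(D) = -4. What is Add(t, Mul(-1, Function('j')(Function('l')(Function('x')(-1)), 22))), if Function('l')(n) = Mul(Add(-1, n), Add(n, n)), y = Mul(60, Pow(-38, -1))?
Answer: Rational(32596, 19) ≈ 1715.6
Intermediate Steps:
y = Rational(-30, 19) (y = Mul(60, Rational(-1, 38)) = Rational(-30, 19) ≈ -1.5789)
Function('l')(n) = Mul(2, n, Add(-1, n)) (Function('l')(n) = Mul(Add(-1, n), Mul(2, n)) = Mul(2, n, Add(-1, n)))
Function('j')(V, d) = Add(Rational(-30, 19), Mul(-1, V))
t = 1674 (t = Add(3, Add(375, Pow(-36, 2))) = Add(3, Add(375, 1296)) = Add(3, 1671) = 1674)
Add(t, Mul(-1, Function('j')(Function('l')(Function('x')(-1)), 22))) = Add(1674, Mul(-1, Add(Rational(-30, 19), Mul(-1, Mul(2, -4, Add(-1, -4)))))) = Add(1674, Mul(-1, Add(Rational(-30, 19), Mul(-1, Mul(2, -4, -5))))) = Add(1674, Mul(-1, Add(Rational(-30, 19), Mul(-1, 40)))) = Add(1674, Mul(-1, Add(Rational(-30, 19), -40))) = Add(1674, Mul(-1, Rational(-790, 19))) = Add(1674, Rational(790, 19)) = Rational(32596, 19)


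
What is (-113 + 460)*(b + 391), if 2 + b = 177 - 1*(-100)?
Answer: 231102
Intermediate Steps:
b = 275 (b = -2 + (177 - 1*(-100)) = -2 + (177 + 100) = -2 + 277 = 275)
(-113 + 460)*(b + 391) = (-113 + 460)*(275 + 391) = 347*666 = 231102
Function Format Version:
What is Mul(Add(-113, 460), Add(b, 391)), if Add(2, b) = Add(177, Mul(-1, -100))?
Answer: 231102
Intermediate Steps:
b = 275 (b = Add(-2, Add(177, Mul(-1, -100))) = Add(-2, Add(177, 100)) = Add(-2, 277) = 275)
Mul(Add(-113, 460), Add(b, 391)) = Mul(Add(-113, 460), Add(275, 391)) = Mul(347, 666) = 231102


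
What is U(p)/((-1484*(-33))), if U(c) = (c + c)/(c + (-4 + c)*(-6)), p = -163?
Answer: -163/20543754 ≈ -7.9343e-6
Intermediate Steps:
U(c) = 2*c/(24 - 5*c) (U(c) = (2*c)/(c + (24 - 6*c)) = (2*c)/(24 - 5*c) = 2*c/(24 - 5*c))
U(p)/((-1484*(-33))) = (-2*(-163)/(-24 + 5*(-163)))/((-1484*(-33))) = -2*(-163)/(-24 - 815)/48972 = -2*(-163)/(-839)*(1/48972) = -2*(-163)*(-1/839)*(1/48972) = -326/839*1/48972 = -163/20543754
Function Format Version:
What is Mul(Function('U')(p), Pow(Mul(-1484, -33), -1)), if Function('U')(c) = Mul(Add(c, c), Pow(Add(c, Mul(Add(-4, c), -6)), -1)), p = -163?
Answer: Rational(-163, 20543754) ≈ -7.9343e-6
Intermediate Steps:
Function('U')(c) = Mul(2, c, Pow(Add(24, Mul(-5, c)), -1)) (Function('U')(c) = Mul(Mul(2, c), Pow(Add(c, Add(24, Mul(-6, c))), -1)) = Mul(Mul(2, c), Pow(Add(24, Mul(-5, c)), -1)) = Mul(2, c, Pow(Add(24, Mul(-5, c)), -1)))
Mul(Function('U')(p), Pow(Mul(-1484, -33), -1)) = Mul(Mul(-2, -163, Pow(Add(-24, Mul(5, -163)), -1)), Pow(Mul(-1484, -33), -1)) = Mul(Mul(-2, -163, Pow(Add(-24, -815), -1)), Pow(48972, -1)) = Mul(Mul(-2, -163, Pow(-839, -1)), Rational(1, 48972)) = Mul(Mul(-2, -163, Rational(-1, 839)), Rational(1, 48972)) = Mul(Rational(-326, 839), Rational(1, 48972)) = Rational(-163, 20543754)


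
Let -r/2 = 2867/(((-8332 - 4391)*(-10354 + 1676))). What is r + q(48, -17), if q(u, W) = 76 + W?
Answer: 3257097856/55205097 ≈ 59.000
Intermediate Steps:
r = -2867/55205097 (r = -5734/((-8332 - 4391)*(-10354 + 1676)) = -5734/((-12723*(-8678))) = -5734/110410194 = -2*2867/110410194 = -2867/55205097 ≈ -5.1934e-5)
r + q(48, -17) = -2867/55205097 + (76 - 17) = -2867/55205097 + 59 = 3257097856/55205097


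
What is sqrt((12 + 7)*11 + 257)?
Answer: sqrt(466) ≈ 21.587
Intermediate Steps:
sqrt((12 + 7)*11 + 257) = sqrt(19*11 + 257) = sqrt(209 + 257) = sqrt(466)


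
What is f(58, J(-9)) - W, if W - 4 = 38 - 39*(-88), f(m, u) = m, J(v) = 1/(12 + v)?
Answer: -3416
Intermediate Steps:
W = 3474 (W = 4 + (38 - 39*(-88)) = 4 + (38 + 3432) = 4 + 3470 = 3474)
f(58, J(-9)) - W = 58 - 1*3474 = 58 - 3474 = -3416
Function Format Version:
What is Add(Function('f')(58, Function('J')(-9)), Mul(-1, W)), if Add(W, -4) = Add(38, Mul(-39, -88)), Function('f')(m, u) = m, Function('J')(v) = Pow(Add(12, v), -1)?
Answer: -3416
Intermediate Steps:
W = 3474 (W = Add(4, Add(38, Mul(-39, -88))) = Add(4, Add(38, 3432)) = Add(4, 3470) = 3474)
Add(Function('f')(58, Function('J')(-9)), Mul(-1, W)) = Add(58, Mul(-1, 3474)) = Add(58, -3474) = -3416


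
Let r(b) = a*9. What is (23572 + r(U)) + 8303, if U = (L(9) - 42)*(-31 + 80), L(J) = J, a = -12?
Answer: 31767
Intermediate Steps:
U = -1617 (U = (9 - 42)*(-31 + 80) = -33*49 = -1617)
r(b) = -108 (r(b) = -12*9 = -108)
(23572 + r(U)) + 8303 = (23572 - 108) + 8303 = 23464 + 8303 = 31767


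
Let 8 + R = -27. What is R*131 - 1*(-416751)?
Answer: 412166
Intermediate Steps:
R = -35 (R = -8 - 27 = -35)
R*131 - 1*(-416751) = -35*131 - 1*(-416751) = -4585 + 416751 = 412166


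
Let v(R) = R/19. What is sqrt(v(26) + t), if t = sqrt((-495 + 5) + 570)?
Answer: sqrt(494 + 1444*sqrt(5))/19 ≈ 3.2113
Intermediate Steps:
v(R) = R/19 (v(R) = R*(1/19) = R/19)
t = 4*sqrt(5) (t = sqrt(-490 + 570) = sqrt(80) = 4*sqrt(5) ≈ 8.9443)
sqrt(v(26) + t) = sqrt((1/19)*26 + 4*sqrt(5)) = sqrt(26/19 + 4*sqrt(5))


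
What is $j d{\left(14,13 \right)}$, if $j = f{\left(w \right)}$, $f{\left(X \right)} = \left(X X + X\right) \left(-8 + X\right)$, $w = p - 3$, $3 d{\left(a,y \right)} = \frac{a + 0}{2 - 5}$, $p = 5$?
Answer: $56$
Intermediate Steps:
$d{\left(a,y \right)} = - \frac{a}{9}$ ($d{\left(a,y \right)} = \frac{\left(a + 0\right) \frac{1}{2 - 5}}{3} = \frac{a \frac{1}{-3}}{3} = \frac{a \left(- \frac{1}{3}\right)}{3} = \frac{\left(- \frac{1}{3}\right) a}{3} = - \frac{a}{9}$)
$w = 2$ ($w = 5 - 3 = 2$)
$f{\left(X \right)} = \left(-8 + X\right) \left(X + X^{2}\right)$ ($f{\left(X \right)} = \left(X^{2} + X\right) \left(-8 + X\right) = \left(X + X^{2}\right) \left(-8 + X\right) = \left(-8 + X\right) \left(X + X^{2}\right)$)
$j = -36$ ($j = 2 \left(-8 + 2^{2} - 14\right) = 2 \left(-8 + 4 - 14\right) = 2 \left(-18\right) = -36$)
$j d{\left(14,13 \right)} = - 36 \left(\left(- \frac{1}{9}\right) 14\right) = \left(-36\right) \left(- \frac{14}{9}\right) = 56$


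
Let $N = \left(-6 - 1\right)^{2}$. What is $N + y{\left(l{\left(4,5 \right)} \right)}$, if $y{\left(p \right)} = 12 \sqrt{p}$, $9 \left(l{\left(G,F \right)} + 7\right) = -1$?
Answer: $49 + 32 i \approx 49.0 + 32.0 i$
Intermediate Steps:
$l{\left(G,F \right)} = - \frac{64}{9}$ ($l{\left(G,F \right)} = -7 + \frac{1}{9} \left(-1\right) = -7 - \frac{1}{9} = - \frac{64}{9}$)
$N = 49$ ($N = \left(-7\right)^{2} = 49$)
$N + y{\left(l{\left(4,5 \right)} \right)} = 49 + 12 \sqrt{- \frac{64}{9}} = 49 + 12 \frac{8 i}{3} = 49 + 32 i$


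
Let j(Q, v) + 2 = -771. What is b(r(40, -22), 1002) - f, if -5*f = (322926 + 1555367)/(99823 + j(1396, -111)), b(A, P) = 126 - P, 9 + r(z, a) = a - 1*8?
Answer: -431960707/495250 ≈ -872.21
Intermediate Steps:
r(z, a) = -17 + a (r(z, a) = -9 + (a - 1*8) = -9 + (a - 8) = -9 + (-8 + a) = -17 + a)
j(Q, v) = -773 (j(Q, v) = -2 - 771 = -773)
f = -1878293/495250 (f = -(322926 + 1555367)/(5*(99823 - 773)) = -1878293/(5*99050) = -⅕*1878293/99050 = -1878293/495250 ≈ -3.7926)
b(r(40, -22), 1002) - f = (126 - 1*1002) - 1*(-1878293/495250) = (126 - 1002) + 1878293/495250 = -876 + 1878293/495250 = -431960707/495250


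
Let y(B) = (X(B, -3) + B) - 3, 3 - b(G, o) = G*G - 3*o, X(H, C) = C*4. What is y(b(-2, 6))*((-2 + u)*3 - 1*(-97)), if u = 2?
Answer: 194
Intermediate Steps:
X(H, C) = 4*C
b(G, o) = 3 - G² + 3*o (b(G, o) = 3 - (G*G - 3*o) = 3 - (G² - 3*o) = 3 + (-G² + 3*o) = 3 - G² + 3*o)
y(B) = -15 + B (y(B) = (4*(-3) + B) - 3 = (-12 + B) - 3 = -15 + B)
y(b(-2, 6))*((-2 + u)*3 - 1*(-97)) = (-15 + (3 - 1*(-2)² + 3*6))*((-2 + 2)*3 - 1*(-97)) = (-15 + (3 - 1*4 + 18))*(0*3 + 97) = (-15 + (3 - 4 + 18))*(0 + 97) = (-15 + 17)*97 = 2*97 = 194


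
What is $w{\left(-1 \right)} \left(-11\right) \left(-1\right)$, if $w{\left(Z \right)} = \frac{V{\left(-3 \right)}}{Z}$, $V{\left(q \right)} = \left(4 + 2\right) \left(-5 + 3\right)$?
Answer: $132$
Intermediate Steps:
$V{\left(q \right)} = -12$ ($V{\left(q \right)} = 6 \left(-2\right) = -12$)
$w{\left(Z \right)} = - \frac{12}{Z}$
$w{\left(-1 \right)} \left(-11\right) \left(-1\right) = - \frac{12}{-1} \left(-11\right) \left(-1\right) = \left(-12\right) \left(-1\right) \left(-11\right) \left(-1\right) = 12 \left(-11\right) \left(-1\right) = \left(-132\right) \left(-1\right) = 132$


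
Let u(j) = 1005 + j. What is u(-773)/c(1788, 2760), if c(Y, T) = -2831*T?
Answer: -29/976695 ≈ -2.9692e-5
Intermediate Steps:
u(-773)/c(1788, 2760) = (1005 - 773)/((-2831*2760)) = 232/(-7813560) = 232*(-1/7813560) = -29/976695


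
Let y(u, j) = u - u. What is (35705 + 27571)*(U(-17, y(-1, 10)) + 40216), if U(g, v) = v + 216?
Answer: 2558375232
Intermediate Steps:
y(u, j) = 0
U(g, v) = 216 + v
(35705 + 27571)*(U(-17, y(-1, 10)) + 40216) = (35705 + 27571)*((216 + 0) + 40216) = 63276*(216 + 40216) = 63276*40432 = 2558375232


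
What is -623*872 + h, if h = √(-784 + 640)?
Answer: -543256 + 12*I ≈ -5.4326e+5 + 12.0*I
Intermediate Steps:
h = 12*I (h = √(-144) = 12*I ≈ 12.0*I)
-623*872 + h = -623*872 + 12*I = -543256 + 12*I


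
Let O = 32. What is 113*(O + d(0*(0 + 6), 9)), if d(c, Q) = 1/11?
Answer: 39889/11 ≈ 3626.3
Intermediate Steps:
d(c, Q) = 1/11
113*(O + d(0*(0 + 6), 9)) = 113*(32 + 1/11) = 113*(353/11) = 39889/11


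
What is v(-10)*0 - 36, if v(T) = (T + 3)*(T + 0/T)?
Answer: -36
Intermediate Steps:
v(T) = T*(3 + T) (v(T) = (3 + T)*(T + 0) = (3 + T)*T = T*(3 + T))
v(-10)*0 - 36 = -10*(3 - 10)*0 - 36 = -10*(-7)*0 - 36 = 70*0 - 36 = 0 - 36 = -36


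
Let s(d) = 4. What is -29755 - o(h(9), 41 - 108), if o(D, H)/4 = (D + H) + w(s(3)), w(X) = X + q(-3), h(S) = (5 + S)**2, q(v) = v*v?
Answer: -30323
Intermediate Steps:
q(v) = v**2
w(X) = 9 + X (w(X) = X + (-3)**2 = X + 9 = 9 + X)
o(D, H) = 52 + 4*D + 4*H (o(D, H) = 4*((D + H) + (9 + 4)) = 4*((D + H) + 13) = 4*(13 + D + H) = 52 + 4*D + 4*H)
-29755 - o(h(9), 41 - 108) = -29755 - (52 + 4*(5 + 9)**2 + 4*(41 - 108)) = -29755 - (52 + 4*14**2 + 4*(-67)) = -29755 - (52 + 4*196 - 268) = -29755 - (52 + 784 - 268) = -29755 - 1*568 = -29755 - 568 = -30323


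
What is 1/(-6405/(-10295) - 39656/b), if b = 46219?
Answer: -95164921/22445165 ≈ -4.2399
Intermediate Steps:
1/(-6405/(-10295) - 39656/b) = 1/(-6405/(-10295) - 39656/46219) = 1/(-6405*(-1/10295) - 39656*1/46219) = 1/(1281/2059 - 39656/46219) = 1/(-22445165/95164921) = -95164921/22445165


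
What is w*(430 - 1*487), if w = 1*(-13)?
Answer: 741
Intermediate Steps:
w = -13
w*(430 - 1*487) = -13*(430 - 1*487) = -13*(430 - 487) = -13*(-57) = 741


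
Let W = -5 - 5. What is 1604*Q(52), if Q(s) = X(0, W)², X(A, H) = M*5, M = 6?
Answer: 1443600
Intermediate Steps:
W = -10
X(A, H) = 30 (X(A, H) = 6*5 = 30)
Q(s) = 900 (Q(s) = 30² = 900)
1604*Q(52) = 1604*900 = 1443600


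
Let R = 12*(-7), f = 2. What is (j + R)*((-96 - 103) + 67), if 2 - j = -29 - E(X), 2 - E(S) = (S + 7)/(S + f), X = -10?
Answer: 13563/2 ≈ 6781.5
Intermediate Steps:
E(S) = 2 - (7 + S)/(2 + S) (E(S) = 2 - (S + 7)/(S + 2) = 2 - (7 + S)/(2 + S))
j = 261/8 (j = 2 - (-29 - (-3 - 10)/(2 - 10)) = 2 - (-29 - (-13)/(-8)) = 2 - (-29 - (-1)*(-13)/8) = 2 - (-29 - 1*13/8) = 2 - (-29 - 13/8) = 2 - 1*(-245/8) = 2 + 245/8 = 261/8 ≈ 32.625)
R = -84
(j + R)*((-96 - 103) + 67) = (261/8 - 84)*((-96 - 103) + 67) = -411*(-199 + 67)/8 = -411/8*(-132) = 13563/2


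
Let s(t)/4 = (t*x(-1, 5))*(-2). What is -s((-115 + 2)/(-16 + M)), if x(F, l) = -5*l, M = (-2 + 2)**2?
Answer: -2825/2 ≈ -1412.5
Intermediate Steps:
M = 0 (M = 0**2 = 0)
s(t) = 200*t (s(t) = 4*((t*(-5*5))*(-2)) = 4*((t*(-25))*(-2)) = 4*(-25*t*(-2)) = 4*(50*t) = 200*t)
-s((-115 + 2)/(-16 + M)) = -200*(-115 + 2)/(-16 + 0) = -200*(-113/(-16)) = -200*(-113*(-1/16)) = -200*113/16 = -1*2825/2 = -2825/2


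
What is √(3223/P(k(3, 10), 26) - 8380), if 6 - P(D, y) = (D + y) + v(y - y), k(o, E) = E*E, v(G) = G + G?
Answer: I*√30264690/60 ≈ 91.689*I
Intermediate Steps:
v(G) = 2*G
k(o, E) = E²
P(D, y) = 6 - D - y (P(D, y) = 6 - ((D + y) + 2*(y - y)) = 6 - ((D + y) + 2*0) = 6 - ((D + y) + 0) = 6 - (D + y) = 6 + (-D - y) = 6 - D - y)
√(3223/P(k(3, 10), 26) - 8380) = √(3223/(6 - 1*10² - 1*26) - 8380) = √(3223/(6 - 1*100 - 26) - 8380) = √(3223/(6 - 100 - 26) - 8380) = √(3223/(-120) - 8380) = √(3223*(-1/120) - 8380) = √(-3223/120 - 8380) = √(-1008823/120) = I*√30264690/60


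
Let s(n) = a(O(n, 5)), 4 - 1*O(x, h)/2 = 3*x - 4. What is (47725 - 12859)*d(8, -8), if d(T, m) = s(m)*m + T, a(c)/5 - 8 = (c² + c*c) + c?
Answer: -11525026032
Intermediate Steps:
O(x, h) = 16 - 6*x (O(x, h) = 8 - 2*(3*x - 4) = 8 - 2*(-4 + 3*x) = 8 + (8 - 6*x) = 16 - 6*x)
a(c) = 40 + 5*c + 10*c² (a(c) = 40 + 5*((c² + c*c) + c) = 40 + 5*((c² + c²) + c) = 40 + 5*(2*c² + c) = 40 + 5*(c + 2*c²) = 40 + (5*c + 10*c²) = 40 + 5*c + 10*c²)
s(n) = 120 - 30*n + 10*(16 - 6*n)² (s(n) = 40 + 5*(16 - 6*n) + 10*(16 - 6*n)² = 40 + (80 - 30*n) + 10*(16 - 6*n)² = 120 - 30*n + 10*(16 - 6*n)²)
d(T, m) = T + m*(2680 - 1950*m + 360*m²) (d(T, m) = (2680 - 1950*m + 360*m²)*m + T = m*(2680 - 1950*m + 360*m²) + T = T + m*(2680 - 1950*m + 360*m²))
(47725 - 12859)*d(8, -8) = (47725 - 12859)*(8 - 1950*(-8)² + 360*(-8)³ + 2680*(-8)) = 34866*(8 - 1950*64 + 360*(-512) - 21440) = 34866*(8 - 124800 - 184320 - 21440) = 34866*(-330552) = -11525026032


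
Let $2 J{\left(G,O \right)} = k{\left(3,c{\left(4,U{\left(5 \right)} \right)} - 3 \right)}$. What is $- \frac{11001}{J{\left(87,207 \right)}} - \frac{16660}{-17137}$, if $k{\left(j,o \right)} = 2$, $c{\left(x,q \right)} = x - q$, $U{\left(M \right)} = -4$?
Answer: $- \frac{188507477}{17137} \approx -11000.0$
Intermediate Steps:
$J{\left(G,O \right)} = 1$ ($J{\left(G,O \right)} = \frac{1}{2} \cdot 2 = 1$)
$- \frac{11001}{J{\left(87,207 \right)}} - \frac{16660}{-17137} = - \frac{11001}{1} - \frac{16660}{-17137} = \left(-11001\right) 1 - - \frac{16660}{17137} = -11001 + \frac{16660}{17137} = - \frac{188507477}{17137}$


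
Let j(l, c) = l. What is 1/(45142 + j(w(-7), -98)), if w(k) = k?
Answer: 1/45135 ≈ 2.2156e-5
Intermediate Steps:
1/(45142 + j(w(-7), -98)) = 1/(45142 - 7) = 1/45135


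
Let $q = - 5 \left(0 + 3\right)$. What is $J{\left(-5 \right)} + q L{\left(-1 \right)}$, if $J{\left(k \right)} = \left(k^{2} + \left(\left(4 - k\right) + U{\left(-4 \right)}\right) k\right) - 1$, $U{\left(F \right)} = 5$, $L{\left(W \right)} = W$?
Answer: $-31$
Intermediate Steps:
$q = -15$ ($q = \left(-5\right) 3 = -15$)
$J{\left(k \right)} = -1 + k^{2} + k \left(9 - k\right)$ ($J{\left(k \right)} = \left(k^{2} + \left(\left(4 - k\right) + 5\right) k\right) - 1 = \left(k^{2} + \left(9 - k\right) k\right) - 1 = \left(k^{2} + k \left(9 - k\right)\right) - 1 = -1 + k^{2} + k \left(9 - k\right)$)
$J{\left(-5 \right)} + q L{\left(-1 \right)} = \left(-1 + 9 \left(-5\right)\right) - -15 = \left(-1 - 45\right) + 15 = -46 + 15 = -31$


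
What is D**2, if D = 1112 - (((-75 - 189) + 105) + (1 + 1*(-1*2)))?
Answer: 1617984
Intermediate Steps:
D = 1272 (D = 1112 - ((-264 + 105) + (1 + 1*(-2))) = 1112 - (-159 + (1 - 2)) = 1112 - (-159 - 1) = 1112 - 1*(-160) = 1112 + 160 = 1272)
D**2 = 1272**2 = 1617984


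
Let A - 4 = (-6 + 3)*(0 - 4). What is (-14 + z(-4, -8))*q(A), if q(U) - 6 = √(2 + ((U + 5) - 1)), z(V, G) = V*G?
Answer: 108 + 18*√22 ≈ 192.43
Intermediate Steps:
z(V, G) = G*V
A = 16 (A = 4 + (-6 + 3)*(0 - 4) = 4 - 3*(-4) = 4 + 12 = 16)
q(U) = 6 + √(6 + U) (q(U) = 6 + √(2 + ((U + 5) - 1)) = 6 + √(2 + ((5 + U) - 1)) = 6 + √(2 + (4 + U)) = 6 + √(6 + U))
(-14 + z(-4, -8))*q(A) = (-14 - 8*(-4))*(6 + √(6 + 16)) = (-14 + 32)*(6 + √22) = 18*(6 + √22) = 108 + 18*√22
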